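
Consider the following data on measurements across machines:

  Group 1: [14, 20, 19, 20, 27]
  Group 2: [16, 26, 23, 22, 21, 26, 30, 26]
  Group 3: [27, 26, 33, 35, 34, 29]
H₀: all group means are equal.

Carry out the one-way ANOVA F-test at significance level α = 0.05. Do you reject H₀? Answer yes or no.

reject H₀: yes

Group means [20.00, 23.75, 30.67], grand mean 24.947
SSB = Σnᵢ(x̄ᵢ−x̄)² = 330.114; SSW = ΣΣ(x−x̄ᵢ)² = 284.833
MSB = 330.114/2 = 165.0570; MSW = 284.833/16 = 17.8021
F = MSB/MSW = 9.2718
df = (2, 16)
p-value (upper-tail) = 0.00212
At α=0.05: p < α → reject H₀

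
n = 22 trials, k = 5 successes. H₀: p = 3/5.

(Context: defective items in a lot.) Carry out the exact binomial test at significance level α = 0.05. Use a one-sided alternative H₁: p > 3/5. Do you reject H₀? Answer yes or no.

reject H₀: no

Exact binomial: n=22, k=5, p₀=3/5=0.6000
P(X≥5) from Σ C(n,i)·p₀^i·(1−p₀)^(n−i)
p-value (one-sided, H₁ greater) = 0.99992
At α=0.05: p ≥ α → fail to reject H₀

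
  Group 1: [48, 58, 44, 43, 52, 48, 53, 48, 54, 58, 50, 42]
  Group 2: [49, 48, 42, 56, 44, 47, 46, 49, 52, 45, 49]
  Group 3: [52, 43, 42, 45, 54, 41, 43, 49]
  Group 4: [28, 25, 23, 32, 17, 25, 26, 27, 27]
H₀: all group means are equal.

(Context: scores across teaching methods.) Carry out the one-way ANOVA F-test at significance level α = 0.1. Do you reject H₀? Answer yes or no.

reject H₀: yes

Group means [49.83, 47.91, 46.12, 25.56], grand mean 43.100
SSB = Σnᵢ(x̄ᵢ−x̄)² = 3641.927; SSW = ΣΣ(x−x̄ᵢ)² = 767.673
MSB = 3641.927/3 = 1213.9757; MSW = 767.673/36 = 21.3242
F = MSB/MSW = 56.9294
df = (3, 36)
p-value (upper-tail) = 0.00000
At α=0.1: p < α → reject H₀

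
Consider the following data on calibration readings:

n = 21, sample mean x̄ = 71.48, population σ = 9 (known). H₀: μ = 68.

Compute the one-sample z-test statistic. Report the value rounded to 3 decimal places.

test statistic = 1.772

SE = σ/√n = 9/√21 = 1.9640
z = (x̄−μ₀)/SE = (71.48−68)/1.9640 = 1.7719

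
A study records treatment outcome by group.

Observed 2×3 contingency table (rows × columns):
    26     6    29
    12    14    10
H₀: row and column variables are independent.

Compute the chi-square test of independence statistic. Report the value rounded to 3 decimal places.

test statistic = 11.966

Row totals [61, 36], col totals [38, 20, 39], n=97
χ² = (26−23.90)²/23.90 + (6−12.58)²/12.58 + (29−24.53)²/24.53 + (12−14.10)²/14.10 + (14−7.42)²/7.42 + (10−14.47)²/14.47 = 11.9658
df = 2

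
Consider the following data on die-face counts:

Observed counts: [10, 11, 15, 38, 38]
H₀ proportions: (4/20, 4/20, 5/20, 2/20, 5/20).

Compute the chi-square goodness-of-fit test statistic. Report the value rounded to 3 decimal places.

n = 112; E_i = n·p_i = [22.40, 22.40, 28.00, 11.20, 28.00]
χ² = (10−22.40)²/22.40 + (11−22.40)²/22.40 + (15−28.00)²/28.00 + (38−11.20)²/11.20 + (38−28.00)²/28.00 = 86.4018
df = 4

test statistic = 86.402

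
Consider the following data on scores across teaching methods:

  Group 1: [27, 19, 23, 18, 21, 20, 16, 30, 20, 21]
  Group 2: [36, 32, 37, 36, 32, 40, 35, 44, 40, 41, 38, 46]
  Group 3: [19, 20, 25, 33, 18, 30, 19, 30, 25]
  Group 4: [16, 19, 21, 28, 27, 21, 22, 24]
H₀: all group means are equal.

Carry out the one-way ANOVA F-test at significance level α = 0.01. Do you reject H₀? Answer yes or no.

reject H₀: yes

Group means [21.50, 38.08, 24.33, 22.25], grand mean 27.410
SSB = Σnᵢ(x̄ᵢ−x̄)² = 2014.519; SSW = ΣΣ(x−x̄ᵢ)² = 732.917
MSB = 2014.519/3 = 671.5064; MSW = 732.917/35 = 20.9405
F = MSB/MSW = 32.0674
df = (3, 35)
p-value (upper-tail) = 0.00000
At α=0.01: p < α → reject H₀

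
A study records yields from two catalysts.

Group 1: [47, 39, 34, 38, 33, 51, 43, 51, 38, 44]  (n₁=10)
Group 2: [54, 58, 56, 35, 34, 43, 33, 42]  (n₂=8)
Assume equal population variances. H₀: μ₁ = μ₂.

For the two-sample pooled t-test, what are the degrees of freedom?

df = n₁ + n₂ − 2 = 10 + 8 − 2 = 16

degrees of freedom = 16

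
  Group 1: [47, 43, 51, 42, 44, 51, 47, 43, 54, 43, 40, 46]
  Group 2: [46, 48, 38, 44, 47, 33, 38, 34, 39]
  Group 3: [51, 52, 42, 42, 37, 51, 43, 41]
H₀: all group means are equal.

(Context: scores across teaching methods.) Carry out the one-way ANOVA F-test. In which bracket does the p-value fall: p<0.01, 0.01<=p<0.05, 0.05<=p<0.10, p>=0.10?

Group means [45.92, 40.78, 44.88], grand mean 44.034
SSB = Σnᵢ(x̄ᵢ−x̄)² = 143.618; SSW = ΣΣ(x−x̄ᵢ)² = 675.347
MSB = 143.618/2 = 71.8091; MSW = 675.347/26 = 25.9749
F = MSB/MSW = 2.7646
df = (2, 26)
p-value (upper-tail) = 0.08155
→ bracket: 0.05<=p<0.10

p-value bracket: 0.05<=p<0.10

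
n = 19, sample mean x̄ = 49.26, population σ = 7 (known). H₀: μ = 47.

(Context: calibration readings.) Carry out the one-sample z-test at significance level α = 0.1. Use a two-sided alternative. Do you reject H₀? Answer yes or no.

reject H₀: no

SE = σ/√n = 7/√19 = 1.6059
z = (x̄−μ₀)/SE = (49.26−47)/1.6059 = 1.4073
p-value (two-sided) = 0.15934
At α=0.1: p ≥ α → fail to reject H₀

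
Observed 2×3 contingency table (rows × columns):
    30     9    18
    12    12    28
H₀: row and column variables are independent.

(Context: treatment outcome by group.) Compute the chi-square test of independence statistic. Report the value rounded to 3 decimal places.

test statistic = 10.109

Row totals [57, 52], col totals [42, 21, 46], n=109
χ² = (30−21.96)²/21.96 + (9−10.98)²/10.98 + (18−24.06)²/24.06 + (12−20.04)²/20.04 + (12−10.02)²/10.02 + (28−21.94)²/21.94 = 10.1087
df = 2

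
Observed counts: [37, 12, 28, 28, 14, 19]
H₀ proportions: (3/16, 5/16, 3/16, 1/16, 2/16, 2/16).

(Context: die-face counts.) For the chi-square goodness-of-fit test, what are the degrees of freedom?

df = k − 1 = 6 − 1 = 5

degrees of freedom = 5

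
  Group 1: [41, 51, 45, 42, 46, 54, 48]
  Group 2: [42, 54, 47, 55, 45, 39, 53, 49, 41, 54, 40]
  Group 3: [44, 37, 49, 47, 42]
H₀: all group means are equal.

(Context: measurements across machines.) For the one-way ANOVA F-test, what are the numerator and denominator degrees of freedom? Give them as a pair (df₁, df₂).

degrees of freedom = [2, 20]

k = 3 groups, N = 23 total
df = (k−1, N−k) = (3−1, 23−3) = (2, 20)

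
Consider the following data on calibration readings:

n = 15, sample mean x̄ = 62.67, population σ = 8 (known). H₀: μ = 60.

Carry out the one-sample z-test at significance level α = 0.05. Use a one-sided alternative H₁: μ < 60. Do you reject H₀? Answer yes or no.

reject H₀: no

SE = σ/√n = 8/√15 = 2.0656
z = (x̄−μ₀)/SE = (62.67−60)/2.0656 = 1.2926
p-value (one-sided, H₁ less) = 0.90193
At α=0.05: p ≥ α → fail to reject H₀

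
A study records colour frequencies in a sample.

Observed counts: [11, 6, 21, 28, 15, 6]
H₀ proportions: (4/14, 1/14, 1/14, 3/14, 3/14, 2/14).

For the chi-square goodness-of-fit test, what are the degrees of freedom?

degrees of freedom = 5

df = k − 1 = 6 − 1 = 5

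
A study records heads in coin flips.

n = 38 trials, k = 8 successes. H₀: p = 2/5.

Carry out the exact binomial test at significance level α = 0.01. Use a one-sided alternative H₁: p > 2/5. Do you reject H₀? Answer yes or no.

reject H₀: no

Exact binomial: n=38, k=8, p₀=2/5=0.4000
P(X≥8) from Σ C(n,i)·p₀^i·(1−p₀)^(n−i)
p-value (one-sided, H₁ greater) = 0.99605
At α=0.01: p ≥ α → fail to reject H₀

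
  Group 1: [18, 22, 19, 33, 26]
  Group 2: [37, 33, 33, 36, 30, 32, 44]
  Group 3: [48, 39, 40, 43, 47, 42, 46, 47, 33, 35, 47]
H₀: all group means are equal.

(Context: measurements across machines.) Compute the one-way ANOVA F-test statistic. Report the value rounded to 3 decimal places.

test statistic = 22.602

Group means [23.60, 35.00, 42.45], grand mean 36.087
SSB = Σnᵢ(x̄ᵢ−x̄)² = 1233.899; SSW = ΣΣ(x−x̄ᵢ)² = 545.927
MSB = 1233.899/2 = 616.9494; MSW = 545.927/20 = 27.2964
F = MSB/MSW = 22.6019
df = (2, 20)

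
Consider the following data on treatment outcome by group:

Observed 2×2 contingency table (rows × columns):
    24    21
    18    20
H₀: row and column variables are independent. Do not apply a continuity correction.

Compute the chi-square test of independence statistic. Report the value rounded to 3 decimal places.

test statistic = 0.293

Row totals [45, 38], col totals [42, 41], n=83
χ² = (24−22.77)²/22.77 + (21−22.23)²/22.23 + (18−19.23)²/19.23 + (20−18.77)²/18.77 = 0.2933
df = 1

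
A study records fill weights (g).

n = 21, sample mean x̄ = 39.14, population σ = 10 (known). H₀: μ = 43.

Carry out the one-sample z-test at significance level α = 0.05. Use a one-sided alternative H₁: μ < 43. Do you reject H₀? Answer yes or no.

SE = σ/√n = 10/√21 = 2.1822
z = (x̄−μ₀)/SE = (39.14−43)/2.1822 = -1.7689
p-value (one-sided, H₁ less) = 0.03846
At α=0.05: p < α → reject H₀

reject H₀: yes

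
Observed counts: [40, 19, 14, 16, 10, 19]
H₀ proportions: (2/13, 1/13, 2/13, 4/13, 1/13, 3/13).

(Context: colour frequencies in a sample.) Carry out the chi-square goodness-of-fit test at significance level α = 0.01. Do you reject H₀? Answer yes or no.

reject H₀: yes

n = 118; E_i = n·p_i = [18.15, 9.08, 18.15, 36.31, 9.08, 27.23]
χ² = (40−18.15)²/18.15 + (19−9.08)²/9.08 + (14−18.15)²/18.15 + (16−36.31)²/36.31 + (10−9.08)²/9.08 + (19−27.23)²/27.23 = 52.0282
df = 5
p-value (upper-tail) = 0.00000
At α=0.01: p < α → reject H₀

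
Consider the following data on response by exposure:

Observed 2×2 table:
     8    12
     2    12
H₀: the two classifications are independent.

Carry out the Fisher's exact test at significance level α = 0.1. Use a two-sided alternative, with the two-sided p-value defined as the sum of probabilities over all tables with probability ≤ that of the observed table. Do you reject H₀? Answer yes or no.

Margins: r₁=20, r₂=14, c₁=10, c₂=24, n=34
p_obs = C(20,8)·C(14,2)/C(34,10); sum pmf over tables with pmf ≤ p_obs
p-value (two-sided) = 0.14126
At α=0.1: p ≥ α → fail to reject H₀

reject H₀: no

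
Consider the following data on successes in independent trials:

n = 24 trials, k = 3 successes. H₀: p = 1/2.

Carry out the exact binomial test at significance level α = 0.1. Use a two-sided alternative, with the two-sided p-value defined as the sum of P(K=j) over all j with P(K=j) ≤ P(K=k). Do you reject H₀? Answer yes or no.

Exact binomial: n=24, k=3, p₀=1/2=0.5000
P(X=j) = C(n,j)·p₀^j·(1−p₀)^(n−j); p = Σ P(X=j) over j with P(X=j) ≤ P(X=3)
p-value (two-sided) = 0.00028
At α=0.1: p < α → reject H₀

reject H₀: yes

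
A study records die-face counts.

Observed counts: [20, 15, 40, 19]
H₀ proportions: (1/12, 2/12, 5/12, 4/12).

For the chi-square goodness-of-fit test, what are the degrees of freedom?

df = k − 1 = 4 − 1 = 3

degrees of freedom = 3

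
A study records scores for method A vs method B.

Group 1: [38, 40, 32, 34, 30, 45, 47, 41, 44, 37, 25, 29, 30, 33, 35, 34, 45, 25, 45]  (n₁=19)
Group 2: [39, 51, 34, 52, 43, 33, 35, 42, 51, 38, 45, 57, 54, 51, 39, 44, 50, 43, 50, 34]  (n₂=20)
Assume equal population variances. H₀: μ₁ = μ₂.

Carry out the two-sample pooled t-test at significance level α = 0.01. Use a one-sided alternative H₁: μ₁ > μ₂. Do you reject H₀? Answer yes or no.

x̄₁=36.263, s₁=6.951, n₁=19
x̄₂=44.250, s₂=7.419, n₂=20
s_p² = [18·6.951² + 19·7.419²]/37 = 51.7685
SE = √(s_p²·(1/19+1/20)) = 2.3050
t = (36.263−44.250)/2.3050 = -3.4650
df = 37
p-value (one-sided, H₁ greater) = 0.99932
At α=0.01: p ≥ α → fail to reject H₀

reject H₀: no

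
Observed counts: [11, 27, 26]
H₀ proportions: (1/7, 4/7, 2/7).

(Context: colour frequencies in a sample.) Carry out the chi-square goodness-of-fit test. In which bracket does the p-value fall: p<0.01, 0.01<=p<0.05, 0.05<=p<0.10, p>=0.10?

n = 64; E_i = n·p_i = [9.14, 36.57, 18.29]
χ² = (11−9.14)²/9.14 + (27−36.57)²/36.57 + (26−18.29)²/18.29 = 6.1367
df = 2
p-value (upper-tail) = 0.04650
→ bracket: 0.01<=p<0.05

p-value bracket: 0.01<=p<0.05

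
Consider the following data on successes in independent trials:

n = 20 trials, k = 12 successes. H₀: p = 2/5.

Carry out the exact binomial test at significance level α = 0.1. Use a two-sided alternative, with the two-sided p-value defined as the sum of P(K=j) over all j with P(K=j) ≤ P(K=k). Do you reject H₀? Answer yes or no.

Exact binomial: n=20, k=12, p₀=2/5=0.4000
P(X=j) = C(n,j)·p₀^j·(1−p₀)^(n−j); p = Σ P(X=j) over j with P(X=j) ≤ P(X=12)
p-value (two-sided) = 0.10748
At α=0.1: p ≥ α → fail to reject H₀

reject H₀: no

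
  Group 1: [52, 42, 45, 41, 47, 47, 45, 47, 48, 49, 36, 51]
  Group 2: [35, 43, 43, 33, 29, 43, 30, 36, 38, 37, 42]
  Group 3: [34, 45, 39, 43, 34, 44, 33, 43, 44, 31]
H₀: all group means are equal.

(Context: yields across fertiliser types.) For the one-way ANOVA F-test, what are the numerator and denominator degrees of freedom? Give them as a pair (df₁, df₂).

k = 3 groups, N = 33 total
df = (k−1, N−k) = (3−1, 33−3) = (2, 30)

degrees of freedom = [2, 30]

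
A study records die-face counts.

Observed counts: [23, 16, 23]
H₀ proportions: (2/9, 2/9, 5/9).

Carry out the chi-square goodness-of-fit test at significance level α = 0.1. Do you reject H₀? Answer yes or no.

n = 62; E_i = n·p_i = [13.78, 13.78, 34.44]
χ² = (23−13.78)²/13.78 + (16−13.78)²/13.78 + (23−34.44)²/34.44 = 10.3339
df = 2
p-value (upper-tail) = 0.00570
At α=0.1: p < α → reject H₀

reject H₀: yes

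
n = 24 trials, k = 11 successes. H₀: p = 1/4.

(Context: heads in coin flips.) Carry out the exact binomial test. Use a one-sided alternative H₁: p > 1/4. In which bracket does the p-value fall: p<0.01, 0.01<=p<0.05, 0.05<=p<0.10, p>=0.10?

p-value bracket: 0.01<=p<0.05

Exact binomial: n=24, k=11, p₀=1/4=0.2500
P(X≥11) from Σ C(n,i)·p₀^i·(1−p₀)^(n−i)
p-value (one-sided, H₁ greater) = 0.02134
→ bracket: 0.01<=p<0.05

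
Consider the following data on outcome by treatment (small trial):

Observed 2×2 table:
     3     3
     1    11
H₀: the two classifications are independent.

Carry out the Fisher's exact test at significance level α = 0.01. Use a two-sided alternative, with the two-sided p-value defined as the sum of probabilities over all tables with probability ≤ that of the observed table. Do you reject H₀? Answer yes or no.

reject H₀: no

Margins: r₁=6, r₂=12, c₁=4, c₂=14, n=18
p_obs = C(6,3)·C(12,1)/C(18,4); sum pmf over tables with pmf ≤ p_obs
p-value (two-sided) = 0.08333
At α=0.01: p ≥ α → fail to reject H₀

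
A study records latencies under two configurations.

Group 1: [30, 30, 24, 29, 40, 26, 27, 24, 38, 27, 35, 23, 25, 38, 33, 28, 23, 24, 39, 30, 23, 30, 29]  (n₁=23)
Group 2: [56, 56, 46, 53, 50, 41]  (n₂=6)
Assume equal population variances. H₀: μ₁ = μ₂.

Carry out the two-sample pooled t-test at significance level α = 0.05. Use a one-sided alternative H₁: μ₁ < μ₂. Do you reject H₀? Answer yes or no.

reject H₀: yes

x̄₁=29.348, s₁=5.449, n₁=23
x̄₂=50.333, s₂=5.955, n₂=6
s_p² = [22·5.449² + 5·5.955²]/27 = 30.7611
SE = √(s_p²·(1/23+1/6)) = 2.5425
t = (29.348−50.333)/2.5425 = -8.2539
df = 27
p-value (one-sided, H₁ less) = 0.00000
At α=0.05: p < α → reject H₀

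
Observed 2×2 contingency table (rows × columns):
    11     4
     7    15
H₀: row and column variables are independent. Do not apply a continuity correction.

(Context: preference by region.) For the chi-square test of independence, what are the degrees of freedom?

df = (r−1)(c−1) = (2−1)·(2−1) = 1

degrees of freedom = 1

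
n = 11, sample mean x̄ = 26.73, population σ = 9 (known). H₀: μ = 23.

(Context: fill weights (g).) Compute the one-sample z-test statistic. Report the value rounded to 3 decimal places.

SE = σ/√n = 9/√11 = 2.7136
z = (x̄−μ₀)/SE = (26.73−23)/2.7136 = 1.3746

test statistic = 1.375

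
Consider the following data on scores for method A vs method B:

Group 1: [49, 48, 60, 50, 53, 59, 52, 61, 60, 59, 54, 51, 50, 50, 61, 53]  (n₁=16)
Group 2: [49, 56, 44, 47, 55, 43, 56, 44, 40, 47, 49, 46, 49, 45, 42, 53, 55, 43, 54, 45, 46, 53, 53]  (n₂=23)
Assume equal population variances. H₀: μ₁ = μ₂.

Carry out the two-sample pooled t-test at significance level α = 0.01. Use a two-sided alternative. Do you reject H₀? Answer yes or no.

x̄₁=54.375, s₁=4.773, n₁=16
x̄₂=48.435, s₂=4.980, n₂=23
s_p² = [15·4.773² + 22·4.980²]/37 = 23.9838
SE = √(s_p²·(1/16+1/23)) = 1.5943
t = (54.375−48.435)/1.5943 = 3.7259
df = 37
p-value (two-sided) = 0.00065
At α=0.01: p < α → reject H₀

reject H₀: yes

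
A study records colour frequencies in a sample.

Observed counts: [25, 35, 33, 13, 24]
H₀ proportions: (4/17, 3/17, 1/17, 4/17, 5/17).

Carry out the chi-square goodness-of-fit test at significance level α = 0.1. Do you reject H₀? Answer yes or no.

reject H₀: yes

n = 130; E_i = n·p_i = [30.59, 22.94, 7.65, 30.59, 38.24]
χ² = (25−30.59)²/30.59 + (35−22.94)²/22.94 + (33−7.65)²/7.65 + (13−30.59)²/30.59 + (24−38.24)²/38.24 = 106.8274
df = 4
p-value (upper-tail) = 0.00000
At α=0.1: p < α → reject H₀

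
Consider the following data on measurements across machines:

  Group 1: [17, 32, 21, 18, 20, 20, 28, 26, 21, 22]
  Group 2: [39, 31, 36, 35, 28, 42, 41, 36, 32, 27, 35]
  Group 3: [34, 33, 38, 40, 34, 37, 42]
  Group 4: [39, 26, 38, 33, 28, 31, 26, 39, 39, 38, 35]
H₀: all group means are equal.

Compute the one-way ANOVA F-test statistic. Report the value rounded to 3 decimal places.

Group means [22.50, 34.73, 36.86, 33.82], grand mean 31.718
SSB = Σnᵢ(x̄ᵢ−x̄)² = 1182.722; SSW = ΣΣ(x−x̄ᵢ)² = 791.175
MSB = 1182.722/3 = 394.2407; MSW = 791.175/35 = 22.6050
F = MSB/MSW = 17.4404
df = (3, 35)

test statistic = 17.440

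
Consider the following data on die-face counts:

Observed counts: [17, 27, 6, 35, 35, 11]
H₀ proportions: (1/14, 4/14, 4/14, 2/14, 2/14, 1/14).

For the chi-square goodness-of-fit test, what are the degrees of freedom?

degrees of freedom = 5

df = k − 1 = 6 − 1 = 5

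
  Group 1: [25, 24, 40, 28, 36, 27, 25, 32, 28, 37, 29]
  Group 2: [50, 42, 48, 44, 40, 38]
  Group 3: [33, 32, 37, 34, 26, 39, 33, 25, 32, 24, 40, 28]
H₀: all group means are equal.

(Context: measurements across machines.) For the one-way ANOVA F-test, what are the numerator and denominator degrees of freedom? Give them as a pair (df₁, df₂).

degrees of freedom = [2, 26]

k = 3 groups, N = 29 total
df = (k−1, N−k) = (3−1, 29−3) = (2, 26)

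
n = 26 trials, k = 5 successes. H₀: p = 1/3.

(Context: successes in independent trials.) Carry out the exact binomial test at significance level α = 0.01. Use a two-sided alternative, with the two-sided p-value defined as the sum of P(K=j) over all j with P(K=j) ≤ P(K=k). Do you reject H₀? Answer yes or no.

reject H₀: no

Exact binomial: n=26, k=5, p₀=1/3=0.3333
P(X=j) = C(n,j)·p₀^j·(1−p₀)^(n−j); p = Σ P(X=j) over j with P(X=j) ≤ P(X=5)
p-value (two-sided) = 0.14831
At α=0.01: p ≥ α → fail to reject H₀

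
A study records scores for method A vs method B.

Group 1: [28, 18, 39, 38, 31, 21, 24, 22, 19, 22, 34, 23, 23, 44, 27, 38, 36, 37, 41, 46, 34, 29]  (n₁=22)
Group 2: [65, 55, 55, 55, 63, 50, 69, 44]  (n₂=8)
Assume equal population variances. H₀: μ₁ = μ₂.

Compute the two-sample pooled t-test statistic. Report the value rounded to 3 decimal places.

test statistic = -7.580

x̄₁=30.636, s₁=8.488, n₁=22
x̄₂=57.000, s₂=8.229, n₂=8
s_p² = [21·8.488² + 7·8.229²]/28 = 70.9675
SE = √(s_p²·(1/22+1/8)) = 3.4780
t = (30.636−57.000)/3.4780 = -7.5800
df = 28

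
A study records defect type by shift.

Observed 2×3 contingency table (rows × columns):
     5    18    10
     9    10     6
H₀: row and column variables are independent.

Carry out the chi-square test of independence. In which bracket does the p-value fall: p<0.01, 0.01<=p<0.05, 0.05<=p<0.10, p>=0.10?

Row totals [33, 25], col totals [14, 28, 16], n=58
χ² = (5−7.97)²/7.97 + (18−15.93)²/15.93 + (10−9.10)²/9.10 + (9−6.03)²/6.03 + (10−12.07)²/12.07 + (6−6.90)²/6.90 = 3.3896
df = 2
p-value (upper-tail) = 0.18363
→ bracket: p>=0.10

p-value bracket: p>=0.10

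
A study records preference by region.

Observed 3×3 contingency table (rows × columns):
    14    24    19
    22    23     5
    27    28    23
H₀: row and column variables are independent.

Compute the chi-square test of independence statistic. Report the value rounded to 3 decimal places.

test statistic = 10.377

Row totals [57, 50, 78], col totals [63, 75, 47], n=185
χ² = (14−19.41)²/19.41 + (24−23.11)²/23.11 + (19−14.48)²/14.48 + (22−17.03)²/17.03 + (23−20.27)²/20.27 + (5−12.70)²/12.70 + (27−26.56)²/26.56 + (28−31.62)²/31.62 + (23−19.82)²/19.82 = 10.3772
df = 4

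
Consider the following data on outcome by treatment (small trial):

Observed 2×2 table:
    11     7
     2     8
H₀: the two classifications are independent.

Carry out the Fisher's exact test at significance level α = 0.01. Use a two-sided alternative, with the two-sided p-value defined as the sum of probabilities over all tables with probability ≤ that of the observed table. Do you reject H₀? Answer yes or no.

reject H₀: no

Margins: r₁=18, r₂=10, c₁=13, c₂=15, n=28
p_obs = C(18,11)·C(10,2)/C(28,13); sum pmf over tables with pmf ≤ p_obs
p-value (two-sided) = 0.05457
At α=0.01: p ≥ α → fail to reject H₀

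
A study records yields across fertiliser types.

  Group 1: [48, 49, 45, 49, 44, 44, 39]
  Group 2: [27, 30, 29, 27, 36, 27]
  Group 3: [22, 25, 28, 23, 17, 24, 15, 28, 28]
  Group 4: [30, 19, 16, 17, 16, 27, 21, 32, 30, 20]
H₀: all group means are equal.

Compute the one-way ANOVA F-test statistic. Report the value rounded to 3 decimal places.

Group means [45.43, 29.33, 23.33, 22.80], grand mean 29.125
SSB = Σnᵢ(x̄ᵢ−x̄)² = 2562.852; SSW = ΣΣ(x−x̄ᵢ)² = 676.648
MSB = 2562.852/3 = 854.2841; MSW = 676.648/28 = 24.1660
F = MSB/MSW = 35.3507
df = (3, 28)

test statistic = 35.351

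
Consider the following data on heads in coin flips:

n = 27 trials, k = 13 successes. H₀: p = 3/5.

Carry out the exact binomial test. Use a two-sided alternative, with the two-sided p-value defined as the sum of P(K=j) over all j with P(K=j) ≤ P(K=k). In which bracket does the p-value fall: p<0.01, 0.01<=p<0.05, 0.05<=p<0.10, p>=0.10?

Exact binomial: n=27, k=13, p₀=3/5=0.6000
P(X=j) = C(n,j)·p₀^j·(1−p₀)^(n−j); p = Σ P(X=j) over j with P(X=j) ≤ P(X=13)
p-value (two-sided) = 0.23994
→ bracket: p>=0.10

p-value bracket: p>=0.10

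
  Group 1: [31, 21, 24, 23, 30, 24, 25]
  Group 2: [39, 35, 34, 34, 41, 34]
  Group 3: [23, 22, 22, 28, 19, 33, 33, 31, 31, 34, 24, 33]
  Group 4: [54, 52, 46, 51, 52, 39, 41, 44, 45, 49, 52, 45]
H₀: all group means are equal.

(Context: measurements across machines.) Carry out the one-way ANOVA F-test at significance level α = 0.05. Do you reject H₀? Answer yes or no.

reject H₀: yes

Group means [25.43, 36.17, 27.75, 47.50], grand mean 35.081
SSB = Σnᵢ(x̄ᵢ−x̄)² = 3154.959; SSW = ΣΣ(x−x̄ᵢ)² = 709.798
MSB = 3154.959/3 = 1051.6530; MSW = 709.798/33 = 21.5090
F = MSB/MSW = 48.8936
df = (3, 33)
p-value (upper-tail) = 0.00000
At α=0.05: p < α → reject H₀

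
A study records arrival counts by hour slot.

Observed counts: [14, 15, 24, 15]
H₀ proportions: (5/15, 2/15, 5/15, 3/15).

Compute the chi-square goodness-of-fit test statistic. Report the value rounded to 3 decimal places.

test statistic = 7.419

n = 68; E_i = n·p_i = [22.67, 9.07, 22.67, 13.60]
χ² = (14−22.67)²/22.67 + (15−9.07)²/9.07 + (24−22.67)²/22.67 + (15−13.60)²/13.60 = 7.4191
df = 3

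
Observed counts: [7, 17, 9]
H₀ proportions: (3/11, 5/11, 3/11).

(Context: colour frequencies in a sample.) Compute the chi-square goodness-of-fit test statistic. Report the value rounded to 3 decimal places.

n = 33; E_i = n·p_i = [9.00, 15.00, 9.00]
χ² = (7−9.00)²/9.00 + (17−15.00)²/15.00 + (9−9.00)²/9.00 = 0.7111
df = 2

test statistic = 0.711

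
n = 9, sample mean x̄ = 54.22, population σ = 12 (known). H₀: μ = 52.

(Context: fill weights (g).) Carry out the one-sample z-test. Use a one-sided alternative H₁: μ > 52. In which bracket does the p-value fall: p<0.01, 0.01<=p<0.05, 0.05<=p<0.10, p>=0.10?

SE = σ/√n = 12/√9 = 4.0000
z = (x̄−μ₀)/SE = (54.22−52)/4.0000 = 0.5550
p-value (one-sided, H₁ greater) = 0.28945
→ bracket: p>=0.10

p-value bracket: p>=0.10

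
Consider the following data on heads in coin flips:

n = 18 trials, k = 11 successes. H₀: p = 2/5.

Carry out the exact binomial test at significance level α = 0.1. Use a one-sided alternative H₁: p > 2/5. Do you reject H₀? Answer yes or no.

Exact binomial: n=18, k=11, p₀=2/5=0.4000
P(X≥11) from Σ C(n,i)·p₀^i·(1−p₀)^(n−i)
p-value (one-sided, H₁ greater) = 0.05765
At α=0.1: p < α → reject H₀

reject H₀: yes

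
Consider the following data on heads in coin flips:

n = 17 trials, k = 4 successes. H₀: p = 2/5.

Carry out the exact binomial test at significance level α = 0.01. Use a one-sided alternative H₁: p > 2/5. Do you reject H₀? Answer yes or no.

Exact binomial: n=17, k=4, p₀=2/5=0.4000
P(X≥4) from Σ C(n,i)·p₀^i·(1−p₀)^(n−i)
p-value (one-sided, H₁ greater) = 0.95358
At α=0.01: p ≥ α → fail to reject H₀

reject H₀: no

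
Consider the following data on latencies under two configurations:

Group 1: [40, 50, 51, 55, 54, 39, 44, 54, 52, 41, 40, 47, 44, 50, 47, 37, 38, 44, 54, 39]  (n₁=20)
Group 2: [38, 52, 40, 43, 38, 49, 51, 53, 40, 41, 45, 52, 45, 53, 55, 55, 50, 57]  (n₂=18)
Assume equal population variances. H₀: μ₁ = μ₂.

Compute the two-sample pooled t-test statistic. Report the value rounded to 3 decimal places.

test statistic = -0.792

x̄₁=46.000, s₁=6.156, n₁=20
x̄₂=47.611, s₂=6.381, n₂=18
s_p² = [19·6.156² + 17·6.381²]/36 = 39.2299
SE = √(s_p²·(1/20+1/18)) = 2.0349
t = (46.000−47.611)/2.0349 = -0.7917
df = 36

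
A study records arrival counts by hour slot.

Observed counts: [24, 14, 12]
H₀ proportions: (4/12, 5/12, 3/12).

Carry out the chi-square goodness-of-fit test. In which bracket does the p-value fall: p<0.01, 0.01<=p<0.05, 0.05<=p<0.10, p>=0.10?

n = 50; E_i = n·p_i = [16.67, 20.83, 12.50]
χ² = (24−16.67)²/16.67 + (14−20.83)²/20.83 + (12−12.50)²/12.50 = 5.4880
df = 2
p-value (upper-tail) = 0.06431
→ bracket: 0.05<=p<0.10

p-value bracket: 0.05<=p<0.10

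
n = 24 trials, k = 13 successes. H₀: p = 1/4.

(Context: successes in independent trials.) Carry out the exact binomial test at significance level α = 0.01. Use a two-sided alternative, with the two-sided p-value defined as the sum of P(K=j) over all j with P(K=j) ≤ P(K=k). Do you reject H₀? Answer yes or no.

Exact binomial: n=24, k=13, p₀=1/4=0.2500
P(X=j) = C(n,j)·p₀^j·(1−p₀)^(n−j); p = Σ P(X=j) over j with P(X=j) ≤ P(X=13)
p-value (two-sided) = 0.00310
At α=0.01: p < α → reject H₀

reject H₀: yes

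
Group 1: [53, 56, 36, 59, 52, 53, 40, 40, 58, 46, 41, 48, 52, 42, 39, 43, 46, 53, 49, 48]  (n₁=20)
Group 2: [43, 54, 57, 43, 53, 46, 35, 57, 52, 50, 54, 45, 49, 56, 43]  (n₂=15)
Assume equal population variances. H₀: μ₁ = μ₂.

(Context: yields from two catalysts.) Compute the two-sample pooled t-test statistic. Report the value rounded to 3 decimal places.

x̄₁=47.700, s₁=6.736, n₁=20
x̄₂=49.133, s₂=6.446, n₂=15
s_p² = [19·6.736² + 14·6.446²]/33 = 43.7556
SE = √(s_p²·(1/20+1/15)) = 2.2594
t = (47.700−49.133)/2.2594 = -0.6344
df = 33

test statistic = -0.634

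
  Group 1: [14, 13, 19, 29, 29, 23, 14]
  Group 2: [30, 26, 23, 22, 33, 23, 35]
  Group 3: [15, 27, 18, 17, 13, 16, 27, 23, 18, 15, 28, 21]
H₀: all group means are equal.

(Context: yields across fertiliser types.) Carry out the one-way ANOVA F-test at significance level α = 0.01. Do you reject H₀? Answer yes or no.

reject H₀: no

Group means [20.14, 27.43, 19.83], grand mean 21.962
SSB = Σnᵢ(x̄ᵢ−x̄)² = 286.723; SSW = ΣΣ(x−x̄ᵢ)² = 762.238
MSB = 286.723/2 = 143.3617; MSW = 762.238/23 = 33.1408
F = MSB/MSW = 4.3258
df = (2, 23)
p-value (upper-tail) = 0.02543
At α=0.01: p ≥ α → fail to reject H₀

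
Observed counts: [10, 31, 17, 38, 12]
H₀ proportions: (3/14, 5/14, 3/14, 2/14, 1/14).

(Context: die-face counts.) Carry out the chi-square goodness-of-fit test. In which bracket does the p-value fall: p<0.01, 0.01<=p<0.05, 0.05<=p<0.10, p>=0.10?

p-value bracket: p<0.01

n = 108; E_i = n·p_i = [23.14, 38.57, 23.14, 15.43, 7.71]
χ² = (10−23.14)²/23.14 + (31−38.57)²/38.57 + (17−23.14)²/23.14 + (38−15.43)²/15.43 + (12−7.71)²/7.71 = 45.9827
df = 4
p-value (upper-tail) = 0.00000
→ bracket: p<0.01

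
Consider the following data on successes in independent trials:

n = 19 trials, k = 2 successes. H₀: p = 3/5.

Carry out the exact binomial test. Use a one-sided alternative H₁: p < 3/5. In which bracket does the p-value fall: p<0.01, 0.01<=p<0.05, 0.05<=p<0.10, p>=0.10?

Exact binomial: n=19, k=2, p₀=3/5=0.6000
P(X≤2) from Σ C(n,i)·p₀^i·(1−p₀)^(n−i)
p-value (one-sided, H₁ less) = 0.00001
→ bracket: p<0.01

p-value bracket: p<0.01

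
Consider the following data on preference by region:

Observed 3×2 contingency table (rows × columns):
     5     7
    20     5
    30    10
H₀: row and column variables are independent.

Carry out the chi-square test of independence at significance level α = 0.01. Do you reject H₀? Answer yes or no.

Row totals [12, 25, 40], col totals [55, 22], n=77
χ² = (5−8.57)²/8.57 + (7−3.43)²/3.43 + (20−17.86)²/17.86 + (5−7.14)²/7.14 + (30−28.57)²/28.57 + (10−11.43)²/11.43 = 6.3583
df = 2
p-value (upper-tail) = 0.04162
At α=0.01: p ≥ α → fail to reject H₀

reject H₀: no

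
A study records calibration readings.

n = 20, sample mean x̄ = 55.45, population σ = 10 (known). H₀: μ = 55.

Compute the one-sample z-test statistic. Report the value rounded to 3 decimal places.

SE = σ/√n = 10/√20 = 2.2361
z = (x̄−μ₀)/SE = (55.45−55)/2.2361 = 0.2012

test statistic = 0.201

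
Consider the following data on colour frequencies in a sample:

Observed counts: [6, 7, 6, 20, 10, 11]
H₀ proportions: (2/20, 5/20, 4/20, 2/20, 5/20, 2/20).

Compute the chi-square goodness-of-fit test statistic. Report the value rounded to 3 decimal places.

test statistic = 45.767

n = 60; E_i = n·p_i = [6.00, 15.00, 12.00, 6.00, 15.00, 6.00]
χ² = (6−6.00)²/6.00 + (7−15.00)²/15.00 + (6−12.00)²/12.00 + (20−6.00)²/6.00 + (10−15.00)²/15.00 + (11−6.00)²/6.00 = 45.7667
df = 5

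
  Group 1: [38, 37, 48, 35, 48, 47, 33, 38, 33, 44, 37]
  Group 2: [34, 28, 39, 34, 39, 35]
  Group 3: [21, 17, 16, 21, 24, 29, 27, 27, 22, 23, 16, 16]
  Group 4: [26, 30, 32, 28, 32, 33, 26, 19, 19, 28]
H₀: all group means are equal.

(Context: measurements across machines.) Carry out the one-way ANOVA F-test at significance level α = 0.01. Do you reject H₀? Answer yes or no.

reject H₀: yes

Group means [39.82, 34.83, 21.58, 27.30], grand mean 30.231
SSB = Σnᵢ(x̄ᵢ−x̄)² = 2121.437; SSW = ΣΣ(x−x̄ᵢ)² = 887.486
MSB = 2121.437/3 = 707.1456; MSW = 887.486/35 = 25.3568
F = MSB/MSW = 27.8879
df = (3, 35)
p-value (upper-tail) = 0.00000
At α=0.01: p < α → reject H₀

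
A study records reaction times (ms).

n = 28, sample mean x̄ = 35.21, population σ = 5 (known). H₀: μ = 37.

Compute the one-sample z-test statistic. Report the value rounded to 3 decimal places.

test statistic = -1.894

SE = σ/√n = 5/√28 = 0.9449
z = (x̄−μ₀)/SE = (35.21−37)/0.9449 = -1.8944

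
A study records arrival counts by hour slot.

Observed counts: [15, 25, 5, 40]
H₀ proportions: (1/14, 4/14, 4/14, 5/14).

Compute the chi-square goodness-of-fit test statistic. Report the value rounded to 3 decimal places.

n = 85; E_i = n·p_i = [6.07, 24.29, 24.29, 30.36]
χ² = (15−6.07)²/6.07 + (25−24.29)²/24.29 + (5−24.29)²/24.29 + (40−30.36)²/30.36 = 31.5294
df = 3

test statistic = 31.529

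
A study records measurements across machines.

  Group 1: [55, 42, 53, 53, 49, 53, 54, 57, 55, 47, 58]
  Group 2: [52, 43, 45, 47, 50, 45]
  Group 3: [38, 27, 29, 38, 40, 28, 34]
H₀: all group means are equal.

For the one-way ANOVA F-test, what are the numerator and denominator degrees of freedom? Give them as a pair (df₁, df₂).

k = 3 groups, N = 24 total
df = (k−1, N−k) = (3−1, 24−3) = (2, 21)

degrees of freedom = [2, 21]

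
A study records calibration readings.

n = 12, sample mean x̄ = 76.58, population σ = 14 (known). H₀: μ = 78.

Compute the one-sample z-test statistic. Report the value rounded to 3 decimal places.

SE = σ/√n = 14/√12 = 4.0415
z = (x̄−μ₀)/SE = (76.58−78)/4.0415 = -0.3514

test statistic = -0.351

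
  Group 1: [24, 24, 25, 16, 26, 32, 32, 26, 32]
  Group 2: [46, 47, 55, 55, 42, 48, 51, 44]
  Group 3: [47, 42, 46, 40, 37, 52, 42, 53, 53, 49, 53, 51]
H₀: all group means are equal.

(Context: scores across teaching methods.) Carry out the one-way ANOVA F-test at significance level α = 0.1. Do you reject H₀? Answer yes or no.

reject H₀: yes

Group means [26.33, 48.50, 47.08], grand mean 41.034
SSB = Σnᵢ(x̄ᵢ−x̄)² = 2830.049; SSW = ΣΣ(x−x̄ᵢ)² = 730.917
MSB = 2830.049/2 = 1415.0244; MSW = 730.917/26 = 28.1122
F = MSB/MSW = 50.3349
df = (2, 26)
p-value (upper-tail) = 0.00000
At α=0.1: p < α → reject H₀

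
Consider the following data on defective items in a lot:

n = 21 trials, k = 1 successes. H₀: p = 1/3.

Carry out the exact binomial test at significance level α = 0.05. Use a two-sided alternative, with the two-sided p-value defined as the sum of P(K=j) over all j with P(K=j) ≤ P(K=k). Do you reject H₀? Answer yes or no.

reject H₀: yes

Exact binomial: n=21, k=1, p₀=1/3=0.3333
P(X=j) = C(n,j)·p₀^j·(1−p₀)^(n−j); p = Σ P(X=j) over j with P(X=j) ≤ P(X=1)
p-value (two-sided) = 0.00413
At α=0.05: p < α → reject H₀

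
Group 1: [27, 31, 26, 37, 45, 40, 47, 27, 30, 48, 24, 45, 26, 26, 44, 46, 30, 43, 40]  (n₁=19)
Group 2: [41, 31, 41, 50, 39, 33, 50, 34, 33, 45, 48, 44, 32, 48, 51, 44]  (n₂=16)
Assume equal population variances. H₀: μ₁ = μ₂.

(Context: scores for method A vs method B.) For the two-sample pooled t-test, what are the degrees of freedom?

degrees of freedom = 33

df = n₁ + n₂ − 2 = 19 + 16 − 2 = 33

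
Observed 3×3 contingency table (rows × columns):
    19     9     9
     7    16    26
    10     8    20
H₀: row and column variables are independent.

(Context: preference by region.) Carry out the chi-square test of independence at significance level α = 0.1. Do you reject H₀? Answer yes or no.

reject H₀: yes

Row totals [37, 49, 38], col totals [36, 33, 55], n=124
χ² = (19−10.74)²/10.74 + (9−9.85)²/9.85 + (9−16.41)²/16.41 + (7−14.23)²/14.23 + (16−13.04)²/13.04 + (26−21.73)²/21.73 + (10−11.03)²/11.03 + (8−10.11)²/10.11 + (20−16.85)²/16.85 = 16.0726
df = 4
p-value (upper-tail) = 0.00292
At α=0.1: p < α → reject H₀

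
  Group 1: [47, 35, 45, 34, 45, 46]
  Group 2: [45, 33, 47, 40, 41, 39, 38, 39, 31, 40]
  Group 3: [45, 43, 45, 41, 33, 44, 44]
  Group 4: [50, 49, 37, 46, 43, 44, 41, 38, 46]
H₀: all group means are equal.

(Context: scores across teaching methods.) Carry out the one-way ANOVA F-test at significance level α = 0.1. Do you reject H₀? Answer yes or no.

reject H₀: no

Group means [42.00, 39.30, 42.14, 43.78], grand mean 41.688
SSB = Σnᵢ(x̄ᵢ−x̄)² = 98.362; SSW = ΣΣ(x−x̄ᵢ)² = 650.513
MSB = 98.362/3 = 32.7874; MSW = 650.513/28 = 23.2326
F = MSB/MSW = 1.4113
df = (3, 28)
p-value (upper-tail) = 0.26025
At α=0.1: p ≥ α → fail to reject H₀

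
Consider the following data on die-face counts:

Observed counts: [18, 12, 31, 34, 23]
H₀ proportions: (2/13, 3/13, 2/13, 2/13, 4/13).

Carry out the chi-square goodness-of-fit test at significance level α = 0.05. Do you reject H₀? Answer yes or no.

reject H₀: yes

n = 118; E_i = n·p_i = [18.15, 27.23, 18.15, 18.15, 36.31]
χ² = (18−18.15)²/18.15 + (12−27.23)²/27.23 + (31−18.15)²/18.15 + (34−18.15)²/18.15 + (23−36.31)²/36.31 = 36.3199
df = 4
p-value (upper-tail) = 0.00000
At α=0.05: p < α → reject H₀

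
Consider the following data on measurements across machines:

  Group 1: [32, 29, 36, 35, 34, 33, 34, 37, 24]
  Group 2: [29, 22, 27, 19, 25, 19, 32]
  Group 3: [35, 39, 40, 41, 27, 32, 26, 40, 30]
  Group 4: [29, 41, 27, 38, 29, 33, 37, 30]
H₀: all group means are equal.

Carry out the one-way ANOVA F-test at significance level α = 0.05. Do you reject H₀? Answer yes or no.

reject H₀: yes

Group means [32.67, 24.71, 34.44, 33.00], grand mean 31.545
SSB = Σnᵢ(x̄ᵢ−x̄)² = 430.531; SSW = ΣΣ(x−x̄ᵢ)² = 737.651
MSB = 430.531/3 = 143.5103; MSW = 737.651/29 = 25.4362
F = MSB/MSW = 5.6420
df = (3, 29)
p-value (upper-tail) = 0.00359
At α=0.05: p < α → reject H₀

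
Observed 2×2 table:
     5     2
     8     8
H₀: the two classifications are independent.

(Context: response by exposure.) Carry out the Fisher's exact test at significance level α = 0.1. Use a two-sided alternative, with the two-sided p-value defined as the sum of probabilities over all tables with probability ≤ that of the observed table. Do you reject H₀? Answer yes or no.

Margins: r₁=7, r₂=16, c₁=13, c₂=10, n=23
p_obs = C(7,5)·C(16,8)/C(23,13); sum pmf over tables with pmf ≤ p_obs
p-value (two-sided) = 0.40503
At α=0.1: p ≥ α → fail to reject H₀

reject H₀: no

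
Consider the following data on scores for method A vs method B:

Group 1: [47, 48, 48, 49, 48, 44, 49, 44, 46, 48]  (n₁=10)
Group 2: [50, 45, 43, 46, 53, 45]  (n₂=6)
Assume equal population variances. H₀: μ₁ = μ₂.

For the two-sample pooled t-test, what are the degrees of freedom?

df = n₁ + n₂ − 2 = 10 + 6 − 2 = 14

degrees of freedom = 14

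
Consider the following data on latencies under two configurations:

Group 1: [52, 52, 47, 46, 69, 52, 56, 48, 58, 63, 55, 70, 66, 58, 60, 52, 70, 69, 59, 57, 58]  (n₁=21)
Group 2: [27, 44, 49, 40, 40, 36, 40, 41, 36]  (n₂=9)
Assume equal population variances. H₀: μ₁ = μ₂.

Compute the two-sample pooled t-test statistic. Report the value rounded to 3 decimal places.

test statistic = 6.554

x̄₁=57.952, s₁=7.573, n₁=21
x̄₂=39.222, s₂=6.058, n₂=9
s_p² = [20·7.573² + 8·6.058²]/28 = 51.4467
SE = √(s_p²·(1/21+1/9)) = 2.8576
t = (57.952−39.222)/2.8576 = 6.5544
df = 28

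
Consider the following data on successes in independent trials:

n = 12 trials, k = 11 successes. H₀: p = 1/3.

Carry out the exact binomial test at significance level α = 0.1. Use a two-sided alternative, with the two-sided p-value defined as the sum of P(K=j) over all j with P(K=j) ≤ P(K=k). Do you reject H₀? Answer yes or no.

reject H₀: yes

Exact binomial: n=12, k=11, p₀=1/3=0.3333
P(X=j) = C(n,j)·p₀^j·(1−p₀)^(n−j); p = Σ P(X=j) over j with P(X=j) ≤ P(X=11)
p-value (two-sided) = 0.00005
At α=0.1: p < α → reject H₀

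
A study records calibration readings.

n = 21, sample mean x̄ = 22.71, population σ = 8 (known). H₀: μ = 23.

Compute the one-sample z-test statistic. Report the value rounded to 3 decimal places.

SE = σ/√n = 8/√21 = 1.7457
z = (x̄−μ₀)/SE = (22.71−23)/1.7457 = -0.1661

test statistic = -0.166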